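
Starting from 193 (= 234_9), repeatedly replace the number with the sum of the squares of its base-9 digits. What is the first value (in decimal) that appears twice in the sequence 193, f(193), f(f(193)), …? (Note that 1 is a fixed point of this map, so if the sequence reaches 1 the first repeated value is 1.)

65

193 = (2,3,4)_9 → 2² + 3² + 4² = 29
29 = (3,2)_9 → 3² + 2² = 13
13 = (1,4)_9 → 1² + 4² = 17
17 = (1,8)_9 → 1² + 8² = 65
65 = (7,2)_9 → 7² + 2² = 53
53 = (5,8)_9 → 5² + 8² = 89
89 = (1,0,8)_9 → 1² + 0² + 8² = 65  — 65 already appeared earlier.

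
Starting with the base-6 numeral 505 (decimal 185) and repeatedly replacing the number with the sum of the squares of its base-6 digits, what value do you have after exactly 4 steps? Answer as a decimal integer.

185 = (5,0,5)_6 → 5² + 0² + 5² = 50
50 = (1,2,2)_6 → 1² + 2² + 2² = 9
9 = (1,3)_6 → 1² + 3² = 10
10 = (1,4)_6 → 1² + 4² = 17

17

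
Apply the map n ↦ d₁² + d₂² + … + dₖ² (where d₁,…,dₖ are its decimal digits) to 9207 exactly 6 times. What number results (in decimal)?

58

9207 → 9² + 2² + 0² + 7² = 134
134 → 1² + 3² + 4² = 26
26 → 2² + 6² = 40
40 → 4² + 0² = 16
16 → 1² + 6² = 37
37 → 3² + 7² = 58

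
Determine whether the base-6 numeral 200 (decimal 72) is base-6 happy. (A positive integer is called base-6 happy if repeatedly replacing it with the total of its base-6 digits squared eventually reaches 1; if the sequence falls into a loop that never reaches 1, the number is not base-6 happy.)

not base-6 happy

72 = (2,0,0)_6 → 2² + 0² + 0² = 4
4 = (4)_6 → 4² = 16
16 = (2,4)_6 → 2² + 4² = 20
20 = (3,2)_6 → 3² + 2² = 13
13 = (2,1)_6 → 2² + 1² = 5
5 = (5)_6 → 5² = 25
25 = (4,1)_6 → 4² + 1² = 17
17 = (2,5)_6 → 2² + 5² = 29
29 = (4,5)_6 → 4² + 5² = 41
41 = (1,0,5)_6 → 1² + 0² + 5² = 26
26 = (4,2)_6 → 4² + 2² = 20  — 20 already seen; the sequence cycles without reaching 1.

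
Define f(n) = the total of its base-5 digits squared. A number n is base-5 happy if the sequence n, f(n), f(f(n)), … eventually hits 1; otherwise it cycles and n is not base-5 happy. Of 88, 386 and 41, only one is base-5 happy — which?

88: 88 → 22 → 20 → 16 → 10 → 4 → 16  — repeats 16 (not base-5 happy)
386: 386 → 14 → 20 → 16 → 10 → 4 → 16  — repeats 16 (not base-5 happy)
41: 41 → 11 → 5 → 1  — reaches 1 (base-5 happy)

41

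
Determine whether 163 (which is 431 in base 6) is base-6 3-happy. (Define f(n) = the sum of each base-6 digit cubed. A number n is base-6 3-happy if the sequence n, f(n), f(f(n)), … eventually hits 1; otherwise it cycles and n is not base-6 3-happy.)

163 = (4,3,1)_6 → 4³ + 3³ + 1³ = 64 + 27 + 1 = 92
92 = (2,3,2)_6 → 2³ + 3³ + 2³ = 8 + 27 + 8 = 43
43 = (1,1,1)_6 → 1³ + 1³ + 1³ = 1 + 1 + 1 = 3
3 = (3)_6 → 3³ = 27
27 = (4,3)_6 → 4³ + 3³ = 64 + 27 = 91
91 = (2,3,1)_6 → 2³ + 3³ + 1³ = 8 + 27 + 1 = 36
36 = (1,0,0)_6 → 1³ + 0³ + 0³ = 1 + 0 + 0 = 1  — reached 1.

base-6 3-happy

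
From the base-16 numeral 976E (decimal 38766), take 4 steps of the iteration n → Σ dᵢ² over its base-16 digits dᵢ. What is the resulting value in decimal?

38766 = (9,7,6,14)_16 → 9² + 7² + 6² + 14² = 81 + 49 + 36 + 196 = 362
362 = (1,6,10)_16 → 1² + 6² + 10² = 1 + 36 + 100 = 137
137 = (8,9)_16 → 8² + 9² = 64 + 81 = 145
145 = (9,1)_16 → 9² + 1² = 81 + 1 = 82

82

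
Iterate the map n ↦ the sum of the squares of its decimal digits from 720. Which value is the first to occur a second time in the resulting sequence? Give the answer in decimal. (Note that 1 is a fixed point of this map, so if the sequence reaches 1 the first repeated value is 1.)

720 → 7² + 2² + 0² = 49 + 4 + 0 = 53
53 → 5² + 3² = 25 + 9 = 34
34 → 3² + 4² = 9 + 16 = 25
25 → 2² + 5² = 4 + 25 = 29
29 → 2² + 9² = 4 + 81 = 85
85 → 8² + 5² = 64 + 25 = 89
89 → 8² + 9² = 64 + 81 = 145
145 → 1² + 4² + 5² = 1 + 16 + 25 = 42
42 → 4² + 2² = 16 + 4 = 20
20 → 2² + 0² = 4 + 0 = 4
4 → 4² = 16
16 → 1² + 6² = 1 + 36 = 37
37 → 3² + 7² = 9 + 49 = 58
58 → 5² + 8² = 25 + 64 = 89  — 89 already appeared earlier.

89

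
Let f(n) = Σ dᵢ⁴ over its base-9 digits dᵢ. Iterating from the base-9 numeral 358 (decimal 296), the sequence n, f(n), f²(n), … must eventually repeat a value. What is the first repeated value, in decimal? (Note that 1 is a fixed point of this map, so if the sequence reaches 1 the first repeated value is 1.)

296 = (3,5,8)_9 → 3⁴ + 5⁴ + 8⁴ = 81 + 625 + 4096 = 4802
4802 = (6,5,2,5)_9 → 6⁴ + 5⁴ + 2⁴ + 5⁴ = 1296 + 625 + 16 + 625 = 2562
2562 = (3,4,5,6)_9 → 3⁴ + 4⁴ + 5⁴ + 6⁴ = 81 + 256 + 625 + 1296 = 2258
2258 = (3,0,7,8)_9 → 3⁴ + 0⁴ + 7⁴ + 8⁴ = 81 + 0 + 2401 + 4096 = 6578
6578 = (1,0,0,1,8)_9 → 1⁴ + 0⁴ + 0⁴ + 1⁴ + 8⁴ = 1 + 0 + 0 + 1 + 4096 = 4098
4098 = (5,5,5,3)_9 → 5⁴ + 5⁴ + 5⁴ + 3⁴ = 625 + 625 + 625 + 81 = 1956
1956 = (2,6,1,3)_9 → 2⁴ + 6⁴ + 1⁴ + 3⁴ = 16 + 1296 + 1 + 81 = 1394
1394 = (1,8,1,8)_9 → 1⁴ + 8⁴ + 1⁴ + 8⁴ = 1 + 4096 + 1 + 4096 = 8194
8194 = (1,2,2,1,4)_9 → 1⁴ + 2⁴ + 2⁴ + 1⁴ + 4⁴ = 1 + 16 + 16 + 1 + 256 = 290
290 = (3,5,2)_9 → 3⁴ + 5⁴ + 2⁴ = 81 + 625 + 16 = 722
722 = (8,8,2)_9 → 8⁴ + 8⁴ + 2⁴ = 4096 + 4096 + 16 = 8208
8208 = (1,2,2,3,0)_9 → 1⁴ + 2⁴ + 2⁴ + 3⁴ + 0⁴ = 1 + 16 + 16 + 81 + 0 = 114
114 = (1,3,6)_9 → 1⁴ + 3⁴ + 6⁴ = 1 + 81 + 1296 = 1378
1378 = (1,8,0,1)_9 → 1⁴ + 8⁴ + 0⁴ + 1⁴ = 1 + 4096 + 0 + 1 = 4098  — 4098 already appeared earlier.

4098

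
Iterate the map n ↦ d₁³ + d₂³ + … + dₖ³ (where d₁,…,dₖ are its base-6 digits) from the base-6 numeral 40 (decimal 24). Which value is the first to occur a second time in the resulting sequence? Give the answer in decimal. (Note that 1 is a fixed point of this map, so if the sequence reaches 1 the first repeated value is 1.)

1

24 = (4,0)_6 → 64
64 = (1,4,4)_6 → 129
129 = (3,3,3)_6 → 81
81 = (2,1,3)_6 → 36
36 = (1,0,0)_6 → 1  — reached the fixed point 1.
1 → 1, so 1 is the first repeated value.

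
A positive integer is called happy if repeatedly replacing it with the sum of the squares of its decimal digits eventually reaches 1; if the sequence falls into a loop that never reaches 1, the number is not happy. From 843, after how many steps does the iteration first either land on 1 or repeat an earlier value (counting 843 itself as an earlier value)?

9

843 → 89
89 → 145
145 → 42
42 → 20
20 → 4
4 → 16
16 → 37
37 → 58
58 → 89  — 89 repeats.
That took 9 steps.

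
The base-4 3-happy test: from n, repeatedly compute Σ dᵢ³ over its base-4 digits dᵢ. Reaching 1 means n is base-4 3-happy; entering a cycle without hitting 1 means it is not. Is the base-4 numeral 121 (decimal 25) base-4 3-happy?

25 = (1,2,1)_4 → 1³ + 2³ + 1³ = 1 + 8 + 1 = 10
10 = (2,2)_4 → 2³ + 2³ = 8 + 8 = 16
16 = (1,0,0)_4 → 1³ + 0³ + 0³ = 1 + 0 + 0 = 1  — reached 1.

base-4 3-happy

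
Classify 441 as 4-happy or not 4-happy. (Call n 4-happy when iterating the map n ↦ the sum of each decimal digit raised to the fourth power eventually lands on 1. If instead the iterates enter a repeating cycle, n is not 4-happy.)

441 → 4⁴ + 4⁴ + 1⁴ = 256 + 256 + 1 = 513
513 → 5⁴ + 1⁴ + 3⁴ = 625 + 1 + 81 = 707
707 → 7⁴ + 0⁴ + 7⁴ = 2401 + 0 + 2401 = 4802
4802 → 4⁴ + 8⁴ + 0⁴ + 2⁴ = 256 + 4096 + 0 + 16 = 4368
4368 → 4⁴ + 3⁴ + 6⁴ + 8⁴ = 256 + 81 + 1296 + 4096 = 5729
5729 → 5⁴ + 7⁴ + 2⁴ + 9⁴ = 625 + 2401 + 16 + 6561 = 9603
9603 → 9⁴ + 6⁴ + 0⁴ + 3⁴ = 6561 + 1296 + 0 + 81 = 7938
7938 → 7⁴ + 9⁴ + 3⁴ + 8⁴ = 2401 + 6561 + 81 + 4096 = 13139
13139 → 1⁴ + 3⁴ + 1⁴ + 3⁴ + 9⁴ = 1 + 81 + 1 + 81 + 6561 = 6725
6725 → 6⁴ + 7⁴ + 2⁴ + 5⁴ = 1296 + 2401 + 16 + 625 = 4338
4338 → 4⁴ + 3⁴ + 3⁴ + 8⁴ = 256 + 81 + 81 + 4096 = 4514
4514 → 4⁴ + 5⁴ + 1⁴ + 4⁴ = 256 + 625 + 1 + 256 = 1138
1138 → 1⁴ + 1⁴ + 3⁴ + 8⁴ = 1 + 1 + 81 + 4096 = 4179
4179 → 4⁴ + 1⁴ + 7⁴ + 9⁴ = 256 + 1 + 2401 + 6561 = 9219
9219 → 9⁴ + 2⁴ + 1⁴ + 9⁴ = 6561 + 16 + 1 + 6561 = 13139  — 13139 already seen; the sequence cycles without reaching 1.

not 4-happy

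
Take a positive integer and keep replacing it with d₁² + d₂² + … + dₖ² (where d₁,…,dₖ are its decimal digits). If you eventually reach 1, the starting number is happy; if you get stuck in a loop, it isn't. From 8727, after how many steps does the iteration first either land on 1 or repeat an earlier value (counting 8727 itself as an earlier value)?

11

8727 → 8² + 7² + 2² + 7² = 166
166 → 1² + 6² + 6² = 73
73 → 7² + 3² = 58
58 → 5² + 8² = 89
89 → 8² + 9² = 145
145 → 1² + 4² + 5² = 42
42 → 4² + 2² = 20
20 → 2² + 0² = 4
4 → 4² = 16
16 → 1² + 6² = 37
37 → 3² + 7² = 58  — 58 repeats.
That took 11 steps.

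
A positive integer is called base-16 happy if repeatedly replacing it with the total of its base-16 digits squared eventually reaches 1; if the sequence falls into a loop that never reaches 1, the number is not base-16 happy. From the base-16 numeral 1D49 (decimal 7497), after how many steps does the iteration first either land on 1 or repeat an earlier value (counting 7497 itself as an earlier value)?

9

7497 = (1,13,4,9)_16 → 267
267 = (1,0,11)_16 → 122
122 = (7,10)_16 → 149
149 = (9,5)_16 → 106
106 = (6,10)_16 → 136
136 = (8,8)_16 → 128
128 = (8,0)_16 → 64
64 = (4,0)_16 → 16
16 = (1,0)_16 → 1  — reached 1.
That took 9 steps.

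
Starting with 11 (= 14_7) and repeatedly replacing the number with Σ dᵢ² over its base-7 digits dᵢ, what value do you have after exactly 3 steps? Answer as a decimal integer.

37

11 = (1,4)_7 → 1² + 4² = 17
17 = (2,3)_7 → 2² + 3² = 13
13 = (1,6)_7 → 1² + 6² = 37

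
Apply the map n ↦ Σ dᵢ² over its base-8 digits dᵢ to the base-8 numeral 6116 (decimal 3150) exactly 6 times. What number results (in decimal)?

3150 = (6,1,1,6)_8 → 6² + 1² + 1² + 6² = 74
74 = (1,1,2)_8 → 1² + 1² + 2² = 6
6 = (6)_8 → 6² = 36
36 = (4,4)_8 → 4² + 4² = 32
32 = (4,0)_8 → 4² + 0² = 16
16 = (2,0)_8 → 2² + 0² = 4

4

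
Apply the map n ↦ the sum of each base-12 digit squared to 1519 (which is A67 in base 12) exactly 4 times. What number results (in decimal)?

125

1519 = (10,6,7)_12 → 10² + 6² + 7² = 185
185 = (1,3,5)_12 → 1² + 3² + 5² = 35
35 = (2,11)_12 → 2² + 11² = 125
125 = (10,5)_12 → 10² + 5² = 125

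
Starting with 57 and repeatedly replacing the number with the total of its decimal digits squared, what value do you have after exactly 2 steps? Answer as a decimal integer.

57 → 5² + 7² = 74
74 → 7² + 4² = 65

65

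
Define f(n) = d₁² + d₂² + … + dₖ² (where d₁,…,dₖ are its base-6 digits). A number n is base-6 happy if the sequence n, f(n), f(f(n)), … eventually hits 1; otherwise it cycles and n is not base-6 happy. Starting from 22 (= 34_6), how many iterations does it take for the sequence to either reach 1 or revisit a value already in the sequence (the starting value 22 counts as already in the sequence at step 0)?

9

22 = (3,4)_6 → 3² + 4² = 9 + 16 = 25
25 = (4,1)_6 → 4² + 1² = 16 + 1 = 17
17 = (2,5)_6 → 2² + 5² = 4 + 25 = 29
29 = (4,5)_6 → 4² + 5² = 16 + 25 = 41
41 = (1,0,5)_6 → 1² + 0² + 5² = 1 + 0 + 25 = 26
26 = (4,2)_6 → 4² + 2² = 16 + 4 = 20
20 = (3,2)_6 → 3² + 2² = 9 + 4 = 13
13 = (2,1)_6 → 2² + 1² = 4 + 1 = 5
5 = (5)_6 → 5² = 25  — 25 repeats.
That took 9 steps.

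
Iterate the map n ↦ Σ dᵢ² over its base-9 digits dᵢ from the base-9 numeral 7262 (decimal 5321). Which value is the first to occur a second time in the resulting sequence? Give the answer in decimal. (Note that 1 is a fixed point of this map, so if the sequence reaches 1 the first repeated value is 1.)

5321 = (7,2,6,2)_9 → 7² + 2² + 6² + 2² = 93
93 = (1,1,3)_9 → 1² + 1² + 3² = 11
11 = (1,2)_9 → 1² + 2² = 5
5 = (5)_9 → 5² = 25
25 = (2,7)_9 → 2² + 7² = 53
53 = (5,8)_9 → 5² + 8² = 89
89 = (1,0,8)_9 → 1² + 0² + 8² = 65
65 = (7,2)_9 → 7² + 2² = 53  — 53 already appeared earlier.

53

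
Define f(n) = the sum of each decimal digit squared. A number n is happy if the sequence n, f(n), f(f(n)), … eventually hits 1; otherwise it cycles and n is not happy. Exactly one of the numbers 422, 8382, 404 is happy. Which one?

422: 422 → 24 → 20 → 4 → 16 → 37 → 58 → 89 → 145 → 42 → 20  — repeats 20 (not happy)
8382: 8382 → 141 → 18 → 65 → 61 → 37 → 58 → 89 → 145 → 42 → 20 → 4 → 16 → 37  — repeats 37 (not happy)
404: 404 → 32 → 13 → 10 → 1  — reaches 1 (happy)

404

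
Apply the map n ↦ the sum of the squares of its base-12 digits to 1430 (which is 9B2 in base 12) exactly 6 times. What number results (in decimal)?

1430 = (9,11,2)_12 → 9² + 11² + 2² = 81 + 121 + 4 = 206
206 = (1,5,2)_12 → 1² + 5² + 2² = 1 + 25 + 4 = 30
30 = (2,6)_12 → 2² + 6² = 4 + 36 = 40
40 = (3,4)_12 → 3² + 4² = 9 + 16 = 25
25 = (2,1)_12 → 2² + 1² = 4 + 1 = 5
5 = (5)_12 → 5² = 25

25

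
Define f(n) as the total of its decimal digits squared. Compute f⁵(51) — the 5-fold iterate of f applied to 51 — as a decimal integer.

58

51 → 5² + 1² = 26
26 → 2² + 6² = 40
40 → 4² + 0² = 16
16 → 1² + 6² = 37
37 → 3² + 7² = 58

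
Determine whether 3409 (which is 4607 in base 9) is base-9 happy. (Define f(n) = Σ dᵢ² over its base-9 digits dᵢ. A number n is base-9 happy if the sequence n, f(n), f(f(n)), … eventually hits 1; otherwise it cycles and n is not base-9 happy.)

3409 = (4,6,0,7)_9 → 4² + 6² + 0² + 7² = 16 + 36 + 0 + 49 = 101
101 = (1,2,2)_9 → 1² + 2² + 2² = 1 + 4 + 4 = 9
9 = (1,0)_9 → 1² + 0² = 1 + 0 = 1  — reached 1.

base-9 happy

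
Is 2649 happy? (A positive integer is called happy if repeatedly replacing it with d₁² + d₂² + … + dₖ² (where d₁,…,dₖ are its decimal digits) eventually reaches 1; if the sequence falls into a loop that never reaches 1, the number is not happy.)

2649 → 2² + 6² + 4² + 9² = 4 + 36 + 16 + 81 = 137
137 → 1² + 3² + 7² = 1 + 9 + 49 = 59
59 → 5² + 9² = 25 + 81 = 106
106 → 1² + 0² + 6² = 1 + 0 + 36 = 37
37 → 3² + 7² = 9 + 49 = 58
58 → 5² + 8² = 25 + 64 = 89
89 → 8² + 9² = 64 + 81 = 145
145 → 1² + 4² + 5² = 1 + 16 + 25 = 42
42 → 4² + 2² = 16 + 4 = 20
20 → 2² + 0² = 4 + 0 = 4
4 → 4² = 16
16 → 1² + 6² = 1 + 36 = 37  — 37 already seen; the sequence cycles without reaching 1.

not happy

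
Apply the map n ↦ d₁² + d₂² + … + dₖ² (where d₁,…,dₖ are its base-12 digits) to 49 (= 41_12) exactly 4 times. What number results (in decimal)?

64

49 = (4,1)_12 → 4² + 1² = 16 + 1 = 17
17 = (1,5)_12 → 1² + 5² = 1 + 25 = 26
26 = (2,2)_12 → 2² + 2² = 4 + 4 = 8
8 = (8)_12 → 8² = 64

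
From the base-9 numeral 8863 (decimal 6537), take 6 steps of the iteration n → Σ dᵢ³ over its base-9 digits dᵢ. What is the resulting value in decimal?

6537 = (8,8,6,3)_9 → 8³ + 8³ + 6³ + 3³ = 1267
1267 = (1,6,5,7)_9 → 1³ + 6³ + 5³ + 7³ = 685
685 = (8,4,1)_9 → 8³ + 4³ + 1³ = 577
577 = (7,1,1)_9 → 7³ + 1³ + 1³ = 345
345 = (4,2,3)_9 → 4³ + 2³ + 3³ = 99
99 = (1,2,0)_9 → 1³ + 2³ + 0³ = 9

9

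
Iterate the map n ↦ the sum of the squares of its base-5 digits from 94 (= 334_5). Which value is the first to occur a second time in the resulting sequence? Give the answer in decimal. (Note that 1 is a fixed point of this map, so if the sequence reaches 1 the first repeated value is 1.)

18

94 = (3,3,4)_5 → 34
34 = (1,1,4)_5 → 18
18 = (3,3)_5 → 18  — 18 already appeared earlier.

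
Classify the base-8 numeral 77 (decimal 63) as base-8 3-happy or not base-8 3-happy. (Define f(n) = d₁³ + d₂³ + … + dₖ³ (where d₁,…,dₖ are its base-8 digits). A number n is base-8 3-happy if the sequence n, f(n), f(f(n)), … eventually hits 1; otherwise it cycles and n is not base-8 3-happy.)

base-8 3-happy

63 = (7,7)_8 → 7³ + 7³ = 343 + 343 = 686
686 = (1,2,5,6)_8 → 1³ + 2³ + 5³ + 6³ = 1 + 8 + 125 + 216 = 350
350 = (5,3,6)_8 → 5³ + 3³ + 6³ = 125 + 27 + 216 = 368
368 = (5,6,0)_8 → 5³ + 6³ + 0³ = 125 + 216 + 0 = 341
341 = (5,2,5)_8 → 5³ + 2³ + 5³ = 125 + 8 + 125 = 258
258 = (4,0,2)_8 → 4³ + 0³ + 2³ = 64 + 0 + 8 = 72
72 = (1,1,0)_8 → 1³ + 1³ + 0³ = 1 + 1 + 0 = 2
2 = (2)_8 → 2³ = 8
8 = (1,0)_8 → 1³ + 0³ = 1 + 0 = 1  — reached 1.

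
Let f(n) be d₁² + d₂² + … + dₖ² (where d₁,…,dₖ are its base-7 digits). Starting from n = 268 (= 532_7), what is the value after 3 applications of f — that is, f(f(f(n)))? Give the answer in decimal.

52

268 = (5,3,2)_7 → 5² + 3² + 2² = 25 + 9 + 4 = 38
38 = (5,3)_7 → 5² + 3² = 25 + 9 = 34
34 = (4,6)_7 → 4² + 6² = 16 + 36 = 52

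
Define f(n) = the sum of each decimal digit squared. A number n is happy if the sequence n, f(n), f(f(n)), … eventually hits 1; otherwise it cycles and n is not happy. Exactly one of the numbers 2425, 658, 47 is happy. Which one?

2425

2425: 2425 → 49 → 97 → 130 → 10 → 1  — reaches 1 (happy)
658: 658 → 125 → 30 → 9 → 81 → 65 → 61 → 37 → 58 → 89 → 145 → 42 → 20 → 4 → 16 → 37  — repeats 37 (not happy)
47: 47 → 65 → 61 → 37 → 58 → 89 → 145 → 42 → 20 → 4 → 16 → 37  — repeats 37 (not happy)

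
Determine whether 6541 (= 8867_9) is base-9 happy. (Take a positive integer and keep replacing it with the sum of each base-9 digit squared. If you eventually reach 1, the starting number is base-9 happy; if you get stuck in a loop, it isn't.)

not base-9 happy

6541 = (8,8,6,7)_9 → 8² + 8² + 6² + 7² = 213
213 = (2,5,6)_9 → 2² + 5² + 6² = 65
65 = (7,2)_9 → 7² + 2² = 53
53 = (5,8)_9 → 5² + 8² = 89
89 = (1,0,8)_9 → 1² + 0² + 8² = 65  — 65 already seen; the sequence cycles without reaching 1.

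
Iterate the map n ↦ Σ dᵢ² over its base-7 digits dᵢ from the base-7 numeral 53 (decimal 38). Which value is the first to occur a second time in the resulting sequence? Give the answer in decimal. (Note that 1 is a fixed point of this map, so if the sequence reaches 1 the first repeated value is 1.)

10

38 = (5,3)_7 → 5² + 3² = 34
34 = (4,6)_7 → 4² + 6² = 52
52 = (1,0,3)_7 → 1² + 0² + 3² = 10
10 = (1,3)_7 → 1² + 3² = 10  — 10 already appeared earlier.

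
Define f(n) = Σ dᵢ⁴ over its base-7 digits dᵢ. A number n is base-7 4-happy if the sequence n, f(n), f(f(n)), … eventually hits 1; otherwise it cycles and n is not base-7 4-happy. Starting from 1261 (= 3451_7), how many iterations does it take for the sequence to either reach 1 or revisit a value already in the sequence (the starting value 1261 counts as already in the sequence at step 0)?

1261 = (3,4,5,1)_7 → 3⁴ + 4⁴ + 5⁴ + 1⁴ = 963
963 = (2,5,4,4)_7 → 2⁴ + 5⁴ + 4⁴ + 4⁴ = 1153
1153 = (3,2,3,5)_7 → 3⁴ + 2⁴ + 3⁴ + 5⁴ = 803
803 = (2,2,2,5)_7 → 2⁴ + 2⁴ + 2⁴ + 5⁴ = 673
673 = (1,6,5,1)_7 → 1⁴ + 6⁴ + 5⁴ + 1⁴ = 1923
1923 = (5,4,1,5)_7 → 5⁴ + 4⁴ + 1⁴ + 5⁴ = 1507
1507 = (4,2,5,2)_7 → 4⁴ + 2⁴ + 5⁴ + 2⁴ = 913
913 = (2,4,4,3)_7 → 2⁴ + 4⁴ + 4⁴ + 3⁴ = 609
609 = (1,5,3,0)_7 → 1⁴ + 5⁴ + 3⁴ + 0⁴ = 707
707 = (2,0,3,0)_7 → 2⁴ + 0⁴ + 3⁴ + 0⁴ = 97
97 = (1,6,6)_7 → 1⁴ + 6⁴ + 6⁴ = 2593
2593 = (1,0,3,6,3)_7 → 1⁴ + 0⁴ + 3⁴ + 6⁴ + 3⁴ = 1459
1459 = (4,1,5,3)_7 → 4⁴ + 1⁴ + 5⁴ + 3⁴ = 963  — 963 repeats.
That took 13 steps.

13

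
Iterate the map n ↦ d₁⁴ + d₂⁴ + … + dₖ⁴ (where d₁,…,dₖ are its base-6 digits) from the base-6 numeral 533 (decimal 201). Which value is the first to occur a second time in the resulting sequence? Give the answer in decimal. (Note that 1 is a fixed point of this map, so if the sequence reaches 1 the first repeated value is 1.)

201 = (5,3,3)_6 → 5⁴ + 3⁴ + 3⁴ = 625 + 81 + 81 = 787
787 = (3,3,5,1)_6 → 3⁴ + 3⁴ + 5⁴ + 1⁴ = 81 + 81 + 625 + 1 = 788
788 = (3,3,5,2)_6 → 3⁴ + 3⁴ + 5⁴ + 2⁴ = 81 + 81 + 625 + 16 = 803
803 = (3,4,1,5)_6 → 3⁴ + 4⁴ + 1⁴ + 5⁴ = 81 + 256 + 1 + 625 = 963
963 = (4,2,4,3)_6 → 4⁴ + 2⁴ + 4⁴ + 3⁴ = 256 + 16 + 256 + 81 = 609
609 = (2,4,5,3)_6 → 2⁴ + 4⁴ + 5⁴ + 3⁴ = 16 + 256 + 625 + 81 = 978
978 = (4,3,1,0)_6 → 4⁴ + 3⁴ + 1⁴ + 0⁴ = 256 + 81 + 1 + 0 = 338
338 = (1,3,2,2)_6 → 1⁴ + 3⁴ + 2⁴ + 2⁴ = 1 + 81 + 16 + 16 = 114
114 = (3,1,0)_6 → 3⁴ + 1⁴ + 0⁴ = 81 + 1 + 0 = 82
82 = (2,1,4)_6 → 2⁴ + 1⁴ + 4⁴ = 16 + 1 + 256 = 273
273 = (1,1,3,3)_6 → 1⁴ + 1⁴ + 3⁴ + 3⁴ = 1 + 1 + 81 + 81 = 164
164 = (4,3,2)_6 → 4⁴ + 3⁴ + 2⁴ = 256 + 81 + 16 = 353
353 = (1,3,4,5)_6 → 1⁴ + 3⁴ + 4⁴ + 5⁴ = 1 + 81 + 256 + 625 = 963  — 963 already appeared earlier.

963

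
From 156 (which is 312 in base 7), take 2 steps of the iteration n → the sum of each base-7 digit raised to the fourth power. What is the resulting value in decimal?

156 = (3,1,2)_7 → 3⁴ + 1⁴ + 2⁴ = 98
98 = (2,0,0)_7 → 2⁴ + 0⁴ + 0⁴ = 16

16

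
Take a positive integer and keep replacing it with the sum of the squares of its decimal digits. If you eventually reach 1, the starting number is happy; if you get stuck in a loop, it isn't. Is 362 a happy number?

362 → 49
49 → 97
97 → 130
130 → 10
10 → 1  — reached 1.

happy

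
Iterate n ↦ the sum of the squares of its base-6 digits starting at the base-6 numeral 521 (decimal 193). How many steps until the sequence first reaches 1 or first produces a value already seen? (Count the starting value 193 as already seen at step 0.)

10

193 = (5,2,1)_6 → 30
30 = (5,0)_6 → 25
25 = (4,1)_6 → 17
17 = (2,5)_6 → 29
29 = (4,5)_6 → 41
41 = (1,0,5)_6 → 26
26 = (4,2)_6 → 20
20 = (3,2)_6 → 13
13 = (2,1)_6 → 5
5 = (5)_6 → 25  — 25 repeats.
That took 10 steps.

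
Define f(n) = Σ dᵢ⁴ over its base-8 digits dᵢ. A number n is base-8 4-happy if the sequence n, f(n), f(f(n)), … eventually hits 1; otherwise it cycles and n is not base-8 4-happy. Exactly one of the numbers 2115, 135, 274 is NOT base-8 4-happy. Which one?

2115: 2115 → 338 → 657 → 34 → 272 → 272  — repeats 272 (not base-8 4-happy)
135: 135 → 2417 → 2178 → 288 → 512 → 1  — reaches 1 (base-8 4-happy)
274: 274 → 288 → 512 → 1  — reaches 1 (base-8 4-happy)

2115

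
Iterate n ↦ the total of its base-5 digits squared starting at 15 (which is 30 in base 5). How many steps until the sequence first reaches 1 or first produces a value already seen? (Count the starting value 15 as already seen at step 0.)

15 = (3,0)_5 → 3² + 0² = 9 + 0 = 9
9 = (1,4)_5 → 1² + 4² = 1 + 16 = 17
17 = (3,2)_5 → 3² + 2² = 9 + 4 = 13
13 = (2,3)_5 → 2² + 3² = 4 + 9 = 13  — 13 repeats.
That took 4 steps.

4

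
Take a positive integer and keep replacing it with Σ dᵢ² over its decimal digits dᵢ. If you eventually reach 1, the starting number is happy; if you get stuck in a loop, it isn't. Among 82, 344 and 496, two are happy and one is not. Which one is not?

344

82: 82 → 68 → 100 → 1  — reaches 1 (happy)
344: 344 → 41 → 17 → 50 → 25 → 29 → 85 → 89 → 145 → 42 → 20 → 4 → 16 → 37 → 58 → 89  — repeats 89 (not happy)
496: 496 → 133 → 19 → 82 → 68 → 100 → 1  — reaches 1 (happy)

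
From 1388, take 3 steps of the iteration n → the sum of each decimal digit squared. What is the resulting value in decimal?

65

1388 → 138
138 → 74
74 → 65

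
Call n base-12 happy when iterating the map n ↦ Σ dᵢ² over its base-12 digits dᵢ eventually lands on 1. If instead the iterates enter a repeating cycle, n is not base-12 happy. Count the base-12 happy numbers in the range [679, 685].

679: 679 → 129 → 181 → 11 → 121 → 101 → 89 → 74 → 40 → 25 → 5 → 25  — not base-12 happy
680: 680 → 144 → 1  — base-12 happy
681: 681 → 161 → 27 → 13 → 2 → 4 → 16 → 17 → 26 → 8 → 64 → 41 → 34 → 104 → 128 → 164 → 66 → 61 → 26  — not base-12 happy
682: 682 → 180 → 10 → 100 → 80 → 100  — not base-12 happy
683: 683 → 201 → 98 → 68 → 89 → 74 → 40 → 25 → 5 → 25  — not base-12 happy
684: 684 → 97 → 65 → 50 → 20 → 65  — not base-12 happy
685: 685 → 98 → 68 → 89 → 74 → 40 → 25 → 5 → 25  — not base-12 happy
base-12 happy: 680

1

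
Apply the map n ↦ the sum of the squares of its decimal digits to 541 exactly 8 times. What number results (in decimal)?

541 → 42
42 → 20
20 → 4
4 → 16
16 → 37
37 → 58
58 → 89
89 → 145

145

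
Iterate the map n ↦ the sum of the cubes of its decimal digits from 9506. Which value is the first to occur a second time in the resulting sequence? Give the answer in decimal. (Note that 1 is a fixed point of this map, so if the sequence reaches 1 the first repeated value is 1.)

371

9506 → 9³ + 5³ + 0³ + 6³ = 729 + 125 + 0 + 216 = 1070
1070 → 1³ + 0³ + 7³ + 0³ = 1 + 0 + 343 + 0 = 344
344 → 3³ + 4³ + 4³ = 27 + 64 + 64 = 155
155 → 1³ + 5³ + 5³ = 1 + 125 + 125 = 251
251 → 2³ + 5³ + 1³ = 8 + 125 + 1 = 134
134 → 1³ + 3³ + 4³ = 1 + 27 + 64 = 92
92 → 9³ + 2³ = 729 + 8 = 737
737 → 7³ + 3³ + 7³ = 343 + 27 + 343 = 713
713 → 7³ + 1³ + 3³ = 343 + 1 + 27 = 371
371 → 3³ + 7³ + 1³ = 27 + 343 + 1 = 371  — 371 already appeared earlier.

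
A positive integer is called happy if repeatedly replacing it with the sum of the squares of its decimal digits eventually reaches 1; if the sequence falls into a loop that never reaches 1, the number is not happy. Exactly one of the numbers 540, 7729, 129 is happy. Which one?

129

540: 540 → 41 → 17 → 50 → 25 → 29 → 85 → 89 → 145 → 42 → 20 → 4 → 16 → 37 → 58 → 89  — repeats 89 (not happy)
7729: 7729 → 183 → 74 → 65 → 61 → 37 → 58 → 89 → 145 → 42 → 20 → 4 → 16 → 37  — repeats 37 (not happy)
129: 129 → 86 → 100 → 1  — reaches 1 (happy)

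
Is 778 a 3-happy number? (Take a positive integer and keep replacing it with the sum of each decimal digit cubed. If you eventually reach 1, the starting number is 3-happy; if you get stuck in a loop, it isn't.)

778 → 7³ + 7³ + 8³ = 1198
1198 → 1³ + 1³ + 9³ + 8³ = 1243
1243 → 1³ + 2³ + 4³ + 3³ = 100
100 → 1³ + 0³ + 0³ = 1  — reached 1.

3-happy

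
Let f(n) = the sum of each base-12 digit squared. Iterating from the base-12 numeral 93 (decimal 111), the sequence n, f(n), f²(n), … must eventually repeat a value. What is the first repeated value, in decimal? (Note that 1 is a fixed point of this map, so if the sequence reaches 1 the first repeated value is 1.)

111 = (9,3)_12 → 9² + 3² = 90
90 = (7,6)_12 → 7² + 6² = 85
85 = (7,1)_12 → 7² + 1² = 50
50 = (4,2)_12 → 4² + 2² = 20
20 = (1,8)_12 → 1² + 8² = 65
65 = (5,5)_12 → 5² + 5² = 50  — 50 already appeared earlier.

50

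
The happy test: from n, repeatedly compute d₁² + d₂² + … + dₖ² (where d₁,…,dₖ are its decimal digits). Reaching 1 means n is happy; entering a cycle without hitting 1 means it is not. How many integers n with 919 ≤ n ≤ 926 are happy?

2

919: 919 → 163 → 46 → 52 → 29 → 85 → 89 → 145 → 42 → 20 → 4 → 16 → 37 → 58 → 89  — not happy
920: 920 → 85 → 89 → 145 → 42 → 20 → 4 → 16 → 37 → 58 → 89  — not happy
921: 921 → 86 → 100 → 1  — happy
922: 922 → 89 → 145 → 42 → 20 → 4 → 16 → 37 → 58 → 89  — not happy
923: 923 → 94 → 97 → 130 → 10 → 1  — happy
924: 924 → 101 → 2 → 4 → 16 → 37 → 58 → 89 → 145 → 42 → 20 → 4  — not happy
925: 925 → 110 → 2 → 4 → 16 → 37 → 58 → 89 → 145 → 42 → 20 → 4  — not happy
926: 926 → 121 → 6 → 36 → 45 → 41 → 17 → 50 → 25 → 29 → 85 → 89 → 145 → 42 → 20 → 4 → 16 → 37 → 58 → 89  — not happy
happy: 921, 923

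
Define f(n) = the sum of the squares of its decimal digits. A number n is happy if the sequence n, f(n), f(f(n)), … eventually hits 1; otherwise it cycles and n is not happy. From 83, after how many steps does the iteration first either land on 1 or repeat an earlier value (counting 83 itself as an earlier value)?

83 → 73
73 → 58
58 → 89
89 → 145
145 → 42
42 → 20
20 → 4
4 → 16
16 → 37
37 → 58  — 58 repeats.
That took 10 steps.

10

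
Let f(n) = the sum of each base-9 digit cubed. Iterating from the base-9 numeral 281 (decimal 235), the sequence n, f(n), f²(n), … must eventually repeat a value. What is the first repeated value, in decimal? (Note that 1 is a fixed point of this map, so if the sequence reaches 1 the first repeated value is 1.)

521

235 = (2,8,1)_9 → 2³ + 8³ + 1³ = 8 + 512 + 1 = 521
521 = (6,3,8)_9 → 6³ + 3³ + 8³ = 216 + 27 + 512 = 755
755 = (1,0,2,8)_9 → 1³ + 0³ + 2³ + 8³ = 1 + 0 + 8 + 512 = 521  — 521 already appeared earlier.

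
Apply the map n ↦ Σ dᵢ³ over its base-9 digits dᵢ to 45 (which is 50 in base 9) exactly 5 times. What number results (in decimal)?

45 = (5,0)_9 → 5³ + 0³ = 125 + 0 = 125
125 = (1,4,8)_9 → 1³ + 4³ + 8³ = 1 + 64 + 512 = 577
577 = (7,1,1)_9 → 7³ + 1³ + 1³ = 343 + 1 + 1 = 345
345 = (4,2,3)_9 → 4³ + 2³ + 3³ = 64 + 8 + 27 = 99
99 = (1,2,0)_9 → 1³ + 2³ + 0³ = 1 + 8 + 0 = 9

9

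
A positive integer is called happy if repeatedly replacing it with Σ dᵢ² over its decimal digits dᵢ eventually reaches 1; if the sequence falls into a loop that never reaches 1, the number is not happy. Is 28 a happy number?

happy

28 → 2² + 8² = 68
68 → 6² + 8² = 100
100 → 1² + 0² + 0² = 1  — reached 1.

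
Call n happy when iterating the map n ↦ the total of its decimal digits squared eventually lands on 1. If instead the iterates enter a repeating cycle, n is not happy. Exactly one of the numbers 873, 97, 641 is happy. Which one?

97

873: 873 → 122 → 9 → 81 → 65 → 61 → 37 → 58 → 89 → 145 → 42 → 20 → 4 → 16 → 37  — repeats 37 (not happy)
97: 97 → 130 → 10 → 1  — reaches 1 (happy)
641: 641 → 53 → 34 → 25 → 29 → 85 → 89 → 145 → 42 → 20 → 4 → 16 → 37 → 58 → 89  — repeats 89 (not happy)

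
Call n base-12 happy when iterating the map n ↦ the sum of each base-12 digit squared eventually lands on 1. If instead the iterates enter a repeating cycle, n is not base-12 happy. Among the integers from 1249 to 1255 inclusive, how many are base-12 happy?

1249: 1249 → 129 → 181 → 11 → 121 → 101 → 89 → 74 → 40 → 25 → 5 → 25  (repeats 25)
1250: 1250 → 132 → 121 → 101 → 89 → 74 → 40 → 25 → 5 → 25  (repeats 25)
1251: 1251 → 137 → 146 → 5 → 25 → 5  (repeats 5)
1252: 1252 → 144 → 1  (reaches 1)
1253: 1253 → 153 → 82 → 136 → 137 → 146 → 5 → 25 → 5  (repeats 5)
1254: 1254 → 164 → 66 → 61 → 26 → 8 → 64 → 41 → 34 → 104 → 128 → 164  (repeats 164)
1255: 1255 → 177 → 86 → 53 → 41 → 34 → 104 → 128 → 164 → 66 → 61 → 26 → 8 → 64 → 41  (repeats 41)
base-12 happy: 1252

1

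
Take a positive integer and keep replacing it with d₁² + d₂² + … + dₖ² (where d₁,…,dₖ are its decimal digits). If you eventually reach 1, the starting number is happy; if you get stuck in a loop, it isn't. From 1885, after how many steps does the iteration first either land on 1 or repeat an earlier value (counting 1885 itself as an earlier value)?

1885 → 1² + 8² + 8² + 5² = 1 + 64 + 64 + 25 = 154
154 → 1² + 5² + 4² = 1 + 25 + 16 = 42
42 → 4² + 2² = 16 + 4 = 20
20 → 2² + 0² = 4 + 0 = 4
4 → 4² = 16
16 → 1² + 6² = 1 + 36 = 37
37 → 3² + 7² = 9 + 49 = 58
58 → 5² + 8² = 25 + 64 = 89
89 → 8² + 9² = 64 + 81 = 145
145 → 1² + 4² + 5² = 1 + 16 + 25 = 42  — 42 repeats.
That took 10 steps.

10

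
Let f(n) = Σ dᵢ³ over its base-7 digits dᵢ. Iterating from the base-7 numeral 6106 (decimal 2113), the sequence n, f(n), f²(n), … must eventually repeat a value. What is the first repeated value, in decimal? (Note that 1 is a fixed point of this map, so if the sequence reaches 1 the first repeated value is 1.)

1

2113 = (6,1,0,6)_7 → 6³ + 1³ + 0³ + 6³ = 216 + 1 + 0 + 216 = 433
433 = (1,1,5,6)_7 → 1³ + 1³ + 5³ + 6³ = 1 + 1 + 125 + 216 = 343
343 = (1,0,0,0)_7 → 1³ + 0³ + 0³ + 0³ = 1 + 0 + 0 + 0 = 1  — reached the fixed point 1.
1 → 1, so 1 is the first repeated value.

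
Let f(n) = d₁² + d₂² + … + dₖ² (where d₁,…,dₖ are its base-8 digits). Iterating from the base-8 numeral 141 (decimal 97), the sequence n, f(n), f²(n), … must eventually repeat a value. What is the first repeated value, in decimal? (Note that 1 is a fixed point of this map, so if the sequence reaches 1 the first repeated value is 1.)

97 = (1,4,1)_8 → 1² + 4² + 1² = 1 + 16 + 1 = 18
18 = (2,2)_8 → 2² + 2² = 4 + 4 = 8
8 = (1,0)_8 → 1² + 0² = 1 + 0 = 1  — reached the fixed point 1.
1 → 1, so 1 is the first repeated value.

1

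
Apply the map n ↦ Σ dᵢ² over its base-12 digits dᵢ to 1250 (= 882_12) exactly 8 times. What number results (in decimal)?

1250 = (8,8,2)_12 → 132
132 = (11,0)_12 → 121
121 = (10,1)_12 → 101
101 = (8,5)_12 → 89
89 = (7,5)_12 → 74
74 = (6,2)_12 → 40
40 = (3,4)_12 → 25
25 = (2,1)_12 → 5

5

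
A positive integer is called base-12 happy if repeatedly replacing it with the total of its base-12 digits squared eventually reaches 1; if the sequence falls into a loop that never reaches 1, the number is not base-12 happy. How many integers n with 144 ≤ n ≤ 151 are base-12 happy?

144: 144 → 1  — base-12 happy
145: 145 → 2 → 4 → 16 → 17 → 26 → 8 → 64 → 41 → 34 → 104 → 128 → 164 → 66 → 61 → 26  — not base-12 happy
146: 146 → 5 → 25 → 5  — not base-12 happy
147: 147 → 10 → 100 → 80 → 100  — not base-12 happy
148: 148 → 17 → 26 → 8 → 64 → 41 → 34 → 104 → 128 → 164 → 66 → 61 → 26  — not base-12 happy
149: 149 → 26 → 8 → 64 → 41 → 34 → 104 → 128 → 164 → 66 → 61 → 26  — not base-12 happy
150: 150 → 37 → 10 → 100 → 80 → 100  — not base-12 happy
151: 151 → 50 → 20 → 65 → 50  — not base-12 happy
base-12 happy: 144

1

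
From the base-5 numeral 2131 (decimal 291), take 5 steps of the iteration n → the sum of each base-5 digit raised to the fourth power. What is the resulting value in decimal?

595

291 = (2,1,3,1)_5 → 2⁴ + 1⁴ + 3⁴ + 1⁴ = 99
99 = (3,4,4)_5 → 3⁴ + 4⁴ + 4⁴ = 593
593 = (4,3,3,3)_5 → 4⁴ + 3⁴ + 3⁴ + 3⁴ = 499
499 = (3,4,4,4)_5 → 3⁴ + 4⁴ + 4⁴ + 4⁴ = 849
849 = (1,1,3,4,4)_5 → 1⁴ + 1⁴ + 3⁴ + 4⁴ + 4⁴ = 595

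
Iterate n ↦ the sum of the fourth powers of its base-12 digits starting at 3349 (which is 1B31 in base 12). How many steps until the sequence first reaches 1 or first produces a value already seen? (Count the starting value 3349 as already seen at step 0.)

3349 = (1,11,3,1)_12 → 1⁴ + 11⁴ + 3⁴ + 1⁴ = 14724
14724 = (8,6,3,0)_12 → 8⁴ + 6⁴ + 3⁴ + 0⁴ = 5473
5473 = (3,2,0,1)_12 → 3⁴ + 2⁴ + 0⁴ + 1⁴ = 98
98 = (8,2)_12 → 8⁴ + 2⁴ = 4112
4112 = (2,4,6,8)_12 → 2⁴ + 4⁴ + 6⁴ + 8⁴ = 5664
5664 = (3,3,4,0)_12 → 3⁴ + 3⁴ + 4⁴ + 0⁴ = 418
418 = (2,10,10)_12 → 2⁴ + 10⁴ + 10⁴ = 20016
20016 = (11,7,0,0)_12 → 11⁴ + 7⁴ + 0⁴ + 0⁴ = 17042
17042 = (9,10,4,2)_12 → 9⁴ + 10⁴ + 4⁴ + 2⁴ = 16833
16833 = (9,8,10,9)_12 → 9⁴ + 8⁴ + 10⁴ + 9⁴ = 27218
27218 = (1,3,9,0,2)_12 → 1⁴ + 3⁴ + 9⁴ + 0⁴ + 2⁴ = 6659
6659 = (3,10,2,11)_12 → 3⁴ + 10⁴ + 2⁴ + 11⁴ = 24738
24738 = (1,2,3,9,6)_12 → 1⁴ + 2⁴ + 3⁴ + 9⁴ + 6⁴ = 7955
7955 = (4,7,2,11)_12 → 4⁴ + 7⁴ + 2⁴ + 11⁴ = 17314
17314 = (10,0,2,10)_12 → 10⁴ + 0⁴ + 2⁴ + 10⁴ = 20016  — 20016 repeats.
That took 15 steps.

15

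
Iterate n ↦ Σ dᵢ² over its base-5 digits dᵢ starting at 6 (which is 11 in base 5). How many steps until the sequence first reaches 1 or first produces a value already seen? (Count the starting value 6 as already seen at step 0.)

6 = (1,1)_5 → 1² + 1² = 2
2 = (2)_5 → 2² = 4
4 = (4)_5 → 4² = 16
16 = (3,1)_5 → 3² + 1² = 10
10 = (2,0)_5 → 2² + 0² = 4  — 4 repeats.
That took 5 steps.

5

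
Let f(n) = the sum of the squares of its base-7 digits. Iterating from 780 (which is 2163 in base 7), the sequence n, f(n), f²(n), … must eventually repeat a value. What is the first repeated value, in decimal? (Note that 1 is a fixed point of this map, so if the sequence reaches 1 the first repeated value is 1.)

780 = (2,1,6,3)_7 → 2² + 1² + 6² + 3² = 50
50 = (1,0,1)_7 → 1² + 0² + 1² = 2
2 = (2)_7 → 2² = 4
4 = (4)_7 → 4² = 16
16 = (2,2)_7 → 2² + 2² = 8
8 = (1,1)_7 → 1² + 1² = 2  — 2 already appeared earlier.

2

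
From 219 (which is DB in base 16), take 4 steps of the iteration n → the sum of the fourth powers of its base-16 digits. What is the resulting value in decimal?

219 = (13,11)_16 → 13⁴ + 11⁴ = 43202
43202 = (10,8,12,2)_16 → 10⁴ + 8⁴ + 12⁴ + 2⁴ = 34848
34848 = (8,8,2,0)_16 → 8⁴ + 8⁴ + 2⁴ + 0⁴ = 8208
8208 = (2,0,1,0)_16 → 2⁴ + 0⁴ + 1⁴ + 0⁴ = 17

17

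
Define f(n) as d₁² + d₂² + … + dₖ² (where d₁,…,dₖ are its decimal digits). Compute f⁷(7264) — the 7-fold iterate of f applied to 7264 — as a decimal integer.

89

7264 → 105
105 → 26
26 → 40
40 → 16
16 → 37
37 → 58
58 → 89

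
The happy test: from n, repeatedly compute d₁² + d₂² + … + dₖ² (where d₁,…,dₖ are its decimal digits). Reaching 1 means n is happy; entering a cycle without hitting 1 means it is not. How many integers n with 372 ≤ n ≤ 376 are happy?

1

372: 372 → 62 → 40 → 16 → 37 → 58 → 89 → 145 → 42 → 20 → 4 → 16  — not happy
373: 373 → 67 → 85 → 89 → 145 → 42 → 20 → 4 → 16 → 37 → 58 → 89  — not happy
374: 374 → 74 → 65 → 61 → 37 → 58 → 89 → 145 → 42 → 20 → 4 → 16 → 37  — not happy
375: 375 → 83 → 73 → 58 → 89 → 145 → 42 → 20 → 4 → 16 → 37 → 58  — not happy
376: 376 → 94 → 97 → 130 → 10 → 1  — happy
happy: 376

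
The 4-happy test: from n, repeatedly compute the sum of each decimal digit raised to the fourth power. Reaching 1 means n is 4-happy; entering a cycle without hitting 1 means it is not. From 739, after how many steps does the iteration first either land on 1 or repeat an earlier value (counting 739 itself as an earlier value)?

739 → 7⁴ + 3⁴ + 9⁴ = 2401 + 81 + 6561 = 9043
9043 → 9⁴ + 0⁴ + 4⁴ + 3⁴ = 6561 + 0 + 256 + 81 = 6898
6898 → 6⁴ + 8⁴ + 9⁴ + 8⁴ = 1296 + 4096 + 6561 + 4096 = 16049
16049 → 1⁴ + 6⁴ + 0⁴ + 4⁴ + 9⁴ = 1 + 1296 + 0 + 256 + 6561 = 8114
8114 → 8⁴ + 1⁴ + 1⁴ + 4⁴ = 4096 + 1 + 1 + 256 = 4354
4354 → 4⁴ + 3⁴ + 5⁴ + 4⁴ = 256 + 81 + 625 + 256 = 1218
1218 → 1⁴ + 2⁴ + 1⁴ + 8⁴ = 1 + 16 + 1 + 4096 = 4114
4114 → 4⁴ + 1⁴ + 1⁴ + 4⁴ = 256 + 1 + 1 + 256 = 514
514 → 5⁴ + 1⁴ + 4⁴ = 625 + 1 + 256 = 882
882 → 8⁴ + 8⁴ + 2⁴ = 4096 + 4096 + 16 = 8208
8208 → 8⁴ + 2⁴ + 0⁴ + 8⁴ = 4096 + 16 + 0 + 4096 = 8208  — 8208 repeats.
That took 11 steps.

11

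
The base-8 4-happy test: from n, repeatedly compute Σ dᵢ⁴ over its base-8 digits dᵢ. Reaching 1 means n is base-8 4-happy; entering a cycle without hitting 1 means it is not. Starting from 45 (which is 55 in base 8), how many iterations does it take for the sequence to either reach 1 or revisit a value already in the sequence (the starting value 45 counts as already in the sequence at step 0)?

12

45 = (5,5)_8 → 1250
1250 = (2,3,4,2)_8 → 369
369 = (5,6,1)_8 → 1922
1922 = (3,6,0,2)_8 → 1393
1393 = (2,5,6,1)_8 → 1938
1938 = (3,6,2,2)_8 → 1409
1409 = (2,6,0,1)_8 → 1313
1313 = (2,4,4,1)_8 → 529
529 = (1,0,2,1)_8 → 18
18 = (2,2)_8 → 32
32 = (4,0)_8 → 256
256 = (4,0,0)_8 → 256  — 256 repeats.
That took 12 steps.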